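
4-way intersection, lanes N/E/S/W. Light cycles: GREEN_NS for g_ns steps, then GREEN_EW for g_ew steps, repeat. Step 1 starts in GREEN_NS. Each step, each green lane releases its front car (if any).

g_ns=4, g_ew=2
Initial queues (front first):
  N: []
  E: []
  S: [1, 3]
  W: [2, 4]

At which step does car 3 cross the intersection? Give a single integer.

Step 1 [NS]: N:empty,E:wait,S:car1-GO,W:wait | queues: N=0 E=0 S=1 W=2
Step 2 [NS]: N:empty,E:wait,S:car3-GO,W:wait | queues: N=0 E=0 S=0 W=2
Step 3 [NS]: N:empty,E:wait,S:empty,W:wait | queues: N=0 E=0 S=0 W=2
Step 4 [NS]: N:empty,E:wait,S:empty,W:wait | queues: N=0 E=0 S=0 W=2
Step 5 [EW]: N:wait,E:empty,S:wait,W:car2-GO | queues: N=0 E=0 S=0 W=1
Step 6 [EW]: N:wait,E:empty,S:wait,W:car4-GO | queues: N=0 E=0 S=0 W=0
Car 3 crosses at step 2

2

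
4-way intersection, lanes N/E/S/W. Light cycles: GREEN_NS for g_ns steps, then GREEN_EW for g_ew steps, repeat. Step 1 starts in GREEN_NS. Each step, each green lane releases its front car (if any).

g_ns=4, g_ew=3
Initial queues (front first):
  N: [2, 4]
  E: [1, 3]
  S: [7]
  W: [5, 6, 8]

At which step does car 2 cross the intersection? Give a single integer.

Step 1 [NS]: N:car2-GO,E:wait,S:car7-GO,W:wait | queues: N=1 E=2 S=0 W=3
Step 2 [NS]: N:car4-GO,E:wait,S:empty,W:wait | queues: N=0 E=2 S=0 W=3
Step 3 [NS]: N:empty,E:wait,S:empty,W:wait | queues: N=0 E=2 S=0 W=3
Step 4 [NS]: N:empty,E:wait,S:empty,W:wait | queues: N=0 E=2 S=0 W=3
Step 5 [EW]: N:wait,E:car1-GO,S:wait,W:car5-GO | queues: N=0 E=1 S=0 W=2
Step 6 [EW]: N:wait,E:car3-GO,S:wait,W:car6-GO | queues: N=0 E=0 S=0 W=1
Step 7 [EW]: N:wait,E:empty,S:wait,W:car8-GO | queues: N=0 E=0 S=0 W=0
Car 2 crosses at step 1

1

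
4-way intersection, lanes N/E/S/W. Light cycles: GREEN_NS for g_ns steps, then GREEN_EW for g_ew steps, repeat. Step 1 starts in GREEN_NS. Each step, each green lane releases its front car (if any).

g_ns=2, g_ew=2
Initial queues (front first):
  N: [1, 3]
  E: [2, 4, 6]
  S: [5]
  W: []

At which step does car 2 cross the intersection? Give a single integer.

Step 1 [NS]: N:car1-GO,E:wait,S:car5-GO,W:wait | queues: N=1 E=3 S=0 W=0
Step 2 [NS]: N:car3-GO,E:wait,S:empty,W:wait | queues: N=0 E=3 S=0 W=0
Step 3 [EW]: N:wait,E:car2-GO,S:wait,W:empty | queues: N=0 E=2 S=0 W=0
Step 4 [EW]: N:wait,E:car4-GO,S:wait,W:empty | queues: N=0 E=1 S=0 W=0
Step 5 [NS]: N:empty,E:wait,S:empty,W:wait | queues: N=0 E=1 S=0 W=0
Step 6 [NS]: N:empty,E:wait,S:empty,W:wait | queues: N=0 E=1 S=0 W=0
Step 7 [EW]: N:wait,E:car6-GO,S:wait,W:empty | queues: N=0 E=0 S=0 W=0
Car 2 crosses at step 3

3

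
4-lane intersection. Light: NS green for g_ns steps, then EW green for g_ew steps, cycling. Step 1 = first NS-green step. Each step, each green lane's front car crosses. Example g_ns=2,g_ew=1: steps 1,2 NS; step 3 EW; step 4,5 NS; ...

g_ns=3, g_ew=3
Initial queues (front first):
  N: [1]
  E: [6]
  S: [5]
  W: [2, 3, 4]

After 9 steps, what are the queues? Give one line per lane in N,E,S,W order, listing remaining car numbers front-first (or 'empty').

Step 1 [NS]: N:car1-GO,E:wait,S:car5-GO,W:wait | queues: N=0 E=1 S=0 W=3
Step 2 [NS]: N:empty,E:wait,S:empty,W:wait | queues: N=0 E=1 S=0 W=3
Step 3 [NS]: N:empty,E:wait,S:empty,W:wait | queues: N=0 E=1 S=0 W=3
Step 4 [EW]: N:wait,E:car6-GO,S:wait,W:car2-GO | queues: N=0 E=0 S=0 W=2
Step 5 [EW]: N:wait,E:empty,S:wait,W:car3-GO | queues: N=0 E=0 S=0 W=1
Step 6 [EW]: N:wait,E:empty,S:wait,W:car4-GO | queues: N=0 E=0 S=0 W=0

N: empty
E: empty
S: empty
W: empty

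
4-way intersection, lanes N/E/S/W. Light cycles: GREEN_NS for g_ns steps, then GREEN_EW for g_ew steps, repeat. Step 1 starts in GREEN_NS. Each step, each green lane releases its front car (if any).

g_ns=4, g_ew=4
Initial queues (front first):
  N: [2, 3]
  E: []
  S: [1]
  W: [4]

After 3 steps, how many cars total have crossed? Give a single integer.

Answer: 3

Derivation:
Step 1 [NS]: N:car2-GO,E:wait,S:car1-GO,W:wait | queues: N=1 E=0 S=0 W=1
Step 2 [NS]: N:car3-GO,E:wait,S:empty,W:wait | queues: N=0 E=0 S=0 W=1
Step 3 [NS]: N:empty,E:wait,S:empty,W:wait | queues: N=0 E=0 S=0 W=1
Cars crossed by step 3: 3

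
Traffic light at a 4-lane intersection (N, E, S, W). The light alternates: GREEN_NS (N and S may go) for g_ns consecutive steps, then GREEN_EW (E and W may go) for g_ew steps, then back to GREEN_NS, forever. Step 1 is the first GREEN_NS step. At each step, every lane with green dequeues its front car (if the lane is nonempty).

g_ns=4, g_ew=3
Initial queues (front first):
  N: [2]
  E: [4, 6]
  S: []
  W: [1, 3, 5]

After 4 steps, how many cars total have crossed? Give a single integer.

Answer: 1

Derivation:
Step 1 [NS]: N:car2-GO,E:wait,S:empty,W:wait | queues: N=0 E=2 S=0 W=3
Step 2 [NS]: N:empty,E:wait,S:empty,W:wait | queues: N=0 E=2 S=0 W=3
Step 3 [NS]: N:empty,E:wait,S:empty,W:wait | queues: N=0 E=2 S=0 W=3
Step 4 [NS]: N:empty,E:wait,S:empty,W:wait | queues: N=0 E=2 S=0 W=3
Cars crossed by step 4: 1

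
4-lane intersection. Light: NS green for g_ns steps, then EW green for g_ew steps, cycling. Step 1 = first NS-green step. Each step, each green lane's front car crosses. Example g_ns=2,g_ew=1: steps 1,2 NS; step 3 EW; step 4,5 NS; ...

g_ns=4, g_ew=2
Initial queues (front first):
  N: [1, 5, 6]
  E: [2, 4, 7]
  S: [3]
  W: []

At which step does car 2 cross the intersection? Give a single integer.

Step 1 [NS]: N:car1-GO,E:wait,S:car3-GO,W:wait | queues: N=2 E=3 S=0 W=0
Step 2 [NS]: N:car5-GO,E:wait,S:empty,W:wait | queues: N=1 E=3 S=0 W=0
Step 3 [NS]: N:car6-GO,E:wait,S:empty,W:wait | queues: N=0 E=3 S=0 W=0
Step 4 [NS]: N:empty,E:wait,S:empty,W:wait | queues: N=0 E=3 S=0 W=0
Step 5 [EW]: N:wait,E:car2-GO,S:wait,W:empty | queues: N=0 E=2 S=0 W=0
Step 6 [EW]: N:wait,E:car4-GO,S:wait,W:empty | queues: N=0 E=1 S=0 W=0
Step 7 [NS]: N:empty,E:wait,S:empty,W:wait | queues: N=0 E=1 S=0 W=0
Step 8 [NS]: N:empty,E:wait,S:empty,W:wait | queues: N=0 E=1 S=0 W=0
Step 9 [NS]: N:empty,E:wait,S:empty,W:wait | queues: N=0 E=1 S=0 W=0
Step 10 [NS]: N:empty,E:wait,S:empty,W:wait | queues: N=0 E=1 S=0 W=0
Step 11 [EW]: N:wait,E:car7-GO,S:wait,W:empty | queues: N=0 E=0 S=0 W=0
Car 2 crosses at step 5

5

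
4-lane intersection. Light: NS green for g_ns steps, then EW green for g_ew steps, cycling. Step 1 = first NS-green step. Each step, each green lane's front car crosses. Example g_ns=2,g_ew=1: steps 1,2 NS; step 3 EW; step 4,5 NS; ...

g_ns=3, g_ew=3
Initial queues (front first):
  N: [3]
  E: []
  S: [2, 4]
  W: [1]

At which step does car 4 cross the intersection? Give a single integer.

Step 1 [NS]: N:car3-GO,E:wait,S:car2-GO,W:wait | queues: N=0 E=0 S=1 W=1
Step 2 [NS]: N:empty,E:wait,S:car4-GO,W:wait | queues: N=0 E=0 S=0 W=1
Step 3 [NS]: N:empty,E:wait,S:empty,W:wait | queues: N=0 E=0 S=0 W=1
Step 4 [EW]: N:wait,E:empty,S:wait,W:car1-GO | queues: N=0 E=0 S=0 W=0
Car 4 crosses at step 2

2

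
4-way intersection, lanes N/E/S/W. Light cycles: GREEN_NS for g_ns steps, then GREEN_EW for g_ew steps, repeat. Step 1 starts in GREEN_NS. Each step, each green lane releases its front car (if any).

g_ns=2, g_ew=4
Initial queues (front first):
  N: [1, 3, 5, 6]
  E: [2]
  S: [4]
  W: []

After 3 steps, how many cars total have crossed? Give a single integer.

Step 1 [NS]: N:car1-GO,E:wait,S:car4-GO,W:wait | queues: N=3 E=1 S=0 W=0
Step 2 [NS]: N:car3-GO,E:wait,S:empty,W:wait | queues: N=2 E=1 S=0 W=0
Step 3 [EW]: N:wait,E:car2-GO,S:wait,W:empty | queues: N=2 E=0 S=0 W=0
Cars crossed by step 3: 4

Answer: 4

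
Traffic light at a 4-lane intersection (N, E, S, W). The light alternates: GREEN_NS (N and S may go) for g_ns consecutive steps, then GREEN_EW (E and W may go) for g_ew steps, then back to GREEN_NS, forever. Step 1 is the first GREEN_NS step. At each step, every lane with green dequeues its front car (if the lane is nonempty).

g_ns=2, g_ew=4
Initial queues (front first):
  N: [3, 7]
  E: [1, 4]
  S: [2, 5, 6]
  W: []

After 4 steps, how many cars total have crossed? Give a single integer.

Step 1 [NS]: N:car3-GO,E:wait,S:car2-GO,W:wait | queues: N=1 E=2 S=2 W=0
Step 2 [NS]: N:car7-GO,E:wait,S:car5-GO,W:wait | queues: N=0 E=2 S=1 W=0
Step 3 [EW]: N:wait,E:car1-GO,S:wait,W:empty | queues: N=0 E=1 S=1 W=0
Step 4 [EW]: N:wait,E:car4-GO,S:wait,W:empty | queues: N=0 E=0 S=1 W=0
Cars crossed by step 4: 6

Answer: 6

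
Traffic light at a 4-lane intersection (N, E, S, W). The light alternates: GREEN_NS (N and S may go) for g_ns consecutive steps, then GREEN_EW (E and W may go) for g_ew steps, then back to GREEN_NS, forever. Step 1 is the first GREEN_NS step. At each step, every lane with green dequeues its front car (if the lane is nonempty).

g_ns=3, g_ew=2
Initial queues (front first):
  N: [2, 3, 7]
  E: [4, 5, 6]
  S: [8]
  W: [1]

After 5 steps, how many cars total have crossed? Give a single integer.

Answer: 7

Derivation:
Step 1 [NS]: N:car2-GO,E:wait,S:car8-GO,W:wait | queues: N=2 E=3 S=0 W=1
Step 2 [NS]: N:car3-GO,E:wait,S:empty,W:wait | queues: N=1 E=3 S=0 W=1
Step 3 [NS]: N:car7-GO,E:wait,S:empty,W:wait | queues: N=0 E=3 S=0 W=1
Step 4 [EW]: N:wait,E:car4-GO,S:wait,W:car1-GO | queues: N=0 E=2 S=0 W=0
Step 5 [EW]: N:wait,E:car5-GO,S:wait,W:empty | queues: N=0 E=1 S=0 W=0
Cars crossed by step 5: 7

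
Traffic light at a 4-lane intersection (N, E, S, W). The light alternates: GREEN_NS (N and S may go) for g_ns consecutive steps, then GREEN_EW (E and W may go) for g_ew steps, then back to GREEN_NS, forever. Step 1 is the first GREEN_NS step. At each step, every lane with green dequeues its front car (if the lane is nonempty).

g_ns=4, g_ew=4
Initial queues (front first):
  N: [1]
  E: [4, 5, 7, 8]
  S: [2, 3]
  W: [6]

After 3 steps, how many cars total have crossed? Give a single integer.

Step 1 [NS]: N:car1-GO,E:wait,S:car2-GO,W:wait | queues: N=0 E=4 S=1 W=1
Step 2 [NS]: N:empty,E:wait,S:car3-GO,W:wait | queues: N=0 E=4 S=0 W=1
Step 3 [NS]: N:empty,E:wait,S:empty,W:wait | queues: N=0 E=4 S=0 W=1
Cars crossed by step 3: 3

Answer: 3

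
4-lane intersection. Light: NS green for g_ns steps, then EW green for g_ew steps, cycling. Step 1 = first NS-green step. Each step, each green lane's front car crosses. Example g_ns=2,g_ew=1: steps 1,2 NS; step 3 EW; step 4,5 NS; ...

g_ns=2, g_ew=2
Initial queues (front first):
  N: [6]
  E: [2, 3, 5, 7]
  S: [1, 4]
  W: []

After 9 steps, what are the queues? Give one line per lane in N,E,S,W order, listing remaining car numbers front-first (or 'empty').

Step 1 [NS]: N:car6-GO,E:wait,S:car1-GO,W:wait | queues: N=0 E=4 S=1 W=0
Step 2 [NS]: N:empty,E:wait,S:car4-GO,W:wait | queues: N=0 E=4 S=0 W=0
Step 3 [EW]: N:wait,E:car2-GO,S:wait,W:empty | queues: N=0 E=3 S=0 W=0
Step 4 [EW]: N:wait,E:car3-GO,S:wait,W:empty | queues: N=0 E=2 S=0 W=0
Step 5 [NS]: N:empty,E:wait,S:empty,W:wait | queues: N=0 E=2 S=0 W=0
Step 6 [NS]: N:empty,E:wait,S:empty,W:wait | queues: N=0 E=2 S=0 W=0
Step 7 [EW]: N:wait,E:car5-GO,S:wait,W:empty | queues: N=0 E=1 S=0 W=0
Step 8 [EW]: N:wait,E:car7-GO,S:wait,W:empty | queues: N=0 E=0 S=0 W=0

N: empty
E: empty
S: empty
W: empty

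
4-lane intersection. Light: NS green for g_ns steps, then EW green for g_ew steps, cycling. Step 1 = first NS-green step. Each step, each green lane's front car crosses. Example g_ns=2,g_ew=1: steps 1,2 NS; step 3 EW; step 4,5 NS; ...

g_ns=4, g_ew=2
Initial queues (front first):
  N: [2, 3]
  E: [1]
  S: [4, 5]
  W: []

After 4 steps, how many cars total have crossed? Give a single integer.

Step 1 [NS]: N:car2-GO,E:wait,S:car4-GO,W:wait | queues: N=1 E=1 S=1 W=0
Step 2 [NS]: N:car3-GO,E:wait,S:car5-GO,W:wait | queues: N=0 E=1 S=0 W=0
Step 3 [NS]: N:empty,E:wait,S:empty,W:wait | queues: N=0 E=1 S=0 W=0
Step 4 [NS]: N:empty,E:wait,S:empty,W:wait | queues: N=0 E=1 S=0 W=0
Cars crossed by step 4: 4

Answer: 4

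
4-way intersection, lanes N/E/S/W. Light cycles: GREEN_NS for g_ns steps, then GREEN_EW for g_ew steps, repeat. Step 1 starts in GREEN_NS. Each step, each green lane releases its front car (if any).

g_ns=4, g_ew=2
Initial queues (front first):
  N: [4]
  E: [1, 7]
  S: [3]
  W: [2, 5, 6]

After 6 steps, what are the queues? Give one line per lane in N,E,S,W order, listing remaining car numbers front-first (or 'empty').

Step 1 [NS]: N:car4-GO,E:wait,S:car3-GO,W:wait | queues: N=0 E=2 S=0 W=3
Step 2 [NS]: N:empty,E:wait,S:empty,W:wait | queues: N=0 E=2 S=0 W=3
Step 3 [NS]: N:empty,E:wait,S:empty,W:wait | queues: N=0 E=2 S=0 W=3
Step 4 [NS]: N:empty,E:wait,S:empty,W:wait | queues: N=0 E=2 S=0 W=3
Step 5 [EW]: N:wait,E:car1-GO,S:wait,W:car2-GO | queues: N=0 E=1 S=0 W=2
Step 6 [EW]: N:wait,E:car7-GO,S:wait,W:car5-GO | queues: N=0 E=0 S=0 W=1

N: empty
E: empty
S: empty
W: 6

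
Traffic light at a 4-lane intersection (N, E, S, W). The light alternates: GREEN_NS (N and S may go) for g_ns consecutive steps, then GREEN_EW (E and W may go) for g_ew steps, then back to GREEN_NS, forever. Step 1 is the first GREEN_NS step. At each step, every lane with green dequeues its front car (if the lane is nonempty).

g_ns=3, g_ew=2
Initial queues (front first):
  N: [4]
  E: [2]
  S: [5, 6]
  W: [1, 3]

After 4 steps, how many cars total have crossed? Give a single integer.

Answer: 5

Derivation:
Step 1 [NS]: N:car4-GO,E:wait,S:car5-GO,W:wait | queues: N=0 E=1 S=1 W=2
Step 2 [NS]: N:empty,E:wait,S:car6-GO,W:wait | queues: N=0 E=1 S=0 W=2
Step 3 [NS]: N:empty,E:wait,S:empty,W:wait | queues: N=0 E=1 S=0 W=2
Step 4 [EW]: N:wait,E:car2-GO,S:wait,W:car1-GO | queues: N=0 E=0 S=0 W=1
Cars crossed by step 4: 5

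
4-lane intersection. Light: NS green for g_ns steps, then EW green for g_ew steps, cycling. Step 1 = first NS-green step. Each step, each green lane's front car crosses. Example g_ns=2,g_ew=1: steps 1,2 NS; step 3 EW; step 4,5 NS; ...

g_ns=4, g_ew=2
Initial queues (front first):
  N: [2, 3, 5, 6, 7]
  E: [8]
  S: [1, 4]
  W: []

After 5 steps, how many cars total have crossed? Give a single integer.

Answer: 7

Derivation:
Step 1 [NS]: N:car2-GO,E:wait,S:car1-GO,W:wait | queues: N=4 E=1 S=1 W=0
Step 2 [NS]: N:car3-GO,E:wait,S:car4-GO,W:wait | queues: N=3 E=1 S=0 W=0
Step 3 [NS]: N:car5-GO,E:wait,S:empty,W:wait | queues: N=2 E=1 S=0 W=0
Step 4 [NS]: N:car6-GO,E:wait,S:empty,W:wait | queues: N=1 E=1 S=0 W=0
Step 5 [EW]: N:wait,E:car8-GO,S:wait,W:empty | queues: N=1 E=0 S=0 W=0
Cars crossed by step 5: 7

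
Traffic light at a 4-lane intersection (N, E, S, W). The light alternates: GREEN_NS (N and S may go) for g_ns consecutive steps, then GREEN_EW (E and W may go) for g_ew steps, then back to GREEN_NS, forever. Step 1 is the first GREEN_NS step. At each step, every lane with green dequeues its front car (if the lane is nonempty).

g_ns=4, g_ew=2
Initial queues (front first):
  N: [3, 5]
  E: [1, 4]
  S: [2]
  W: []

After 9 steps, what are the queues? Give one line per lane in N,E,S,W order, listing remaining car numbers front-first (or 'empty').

Step 1 [NS]: N:car3-GO,E:wait,S:car2-GO,W:wait | queues: N=1 E=2 S=0 W=0
Step 2 [NS]: N:car5-GO,E:wait,S:empty,W:wait | queues: N=0 E=2 S=0 W=0
Step 3 [NS]: N:empty,E:wait,S:empty,W:wait | queues: N=0 E=2 S=0 W=0
Step 4 [NS]: N:empty,E:wait,S:empty,W:wait | queues: N=0 E=2 S=0 W=0
Step 5 [EW]: N:wait,E:car1-GO,S:wait,W:empty | queues: N=0 E=1 S=0 W=0
Step 6 [EW]: N:wait,E:car4-GO,S:wait,W:empty | queues: N=0 E=0 S=0 W=0

N: empty
E: empty
S: empty
W: empty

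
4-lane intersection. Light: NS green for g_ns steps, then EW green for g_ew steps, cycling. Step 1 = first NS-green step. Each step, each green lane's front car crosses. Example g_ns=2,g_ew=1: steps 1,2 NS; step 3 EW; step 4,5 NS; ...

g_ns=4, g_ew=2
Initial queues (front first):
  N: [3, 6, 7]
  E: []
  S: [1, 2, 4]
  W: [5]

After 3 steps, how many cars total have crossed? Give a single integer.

Answer: 6

Derivation:
Step 1 [NS]: N:car3-GO,E:wait,S:car1-GO,W:wait | queues: N=2 E=0 S=2 W=1
Step 2 [NS]: N:car6-GO,E:wait,S:car2-GO,W:wait | queues: N=1 E=0 S=1 W=1
Step 3 [NS]: N:car7-GO,E:wait,S:car4-GO,W:wait | queues: N=0 E=0 S=0 W=1
Cars crossed by step 3: 6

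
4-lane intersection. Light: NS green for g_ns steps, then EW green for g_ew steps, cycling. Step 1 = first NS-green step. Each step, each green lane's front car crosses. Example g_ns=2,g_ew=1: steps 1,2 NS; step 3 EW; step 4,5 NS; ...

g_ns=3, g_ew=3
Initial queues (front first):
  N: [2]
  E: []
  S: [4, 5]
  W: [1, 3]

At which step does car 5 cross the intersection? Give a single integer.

Step 1 [NS]: N:car2-GO,E:wait,S:car4-GO,W:wait | queues: N=0 E=0 S=1 W=2
Step 2 [NS]: N:empty,E:wait,S:car5-GO,W:wait | queues: N=0 E=0 S=0 W=2
Step 3 [NS]: N:empty,E:wait,S:empty,W:wait | queues: N=0 E=0 S=0 W=2
Step 4 [EW]: N:wait,E:empty,S:wait,W:car1-GO | queues: N=0 E=0 S=0 W=1
Step 5 [EW]: N:wait,E:empty,S:wait,W:car3-GO | queues: N=0 E=0 S=0 W=0
Car 5 crosses at step 2

2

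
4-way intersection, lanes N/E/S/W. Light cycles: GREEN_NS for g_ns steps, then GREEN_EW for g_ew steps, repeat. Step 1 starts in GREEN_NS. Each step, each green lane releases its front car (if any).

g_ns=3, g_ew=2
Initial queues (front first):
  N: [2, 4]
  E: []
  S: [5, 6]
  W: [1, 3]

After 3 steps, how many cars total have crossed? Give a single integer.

Step 1 [NS]: N:car2-GO,E:wait,S:car5-GO,W:wait | queues: N=1 E=0 S=1 W=2
Step 2 [NS]: N:car4-GO,E:wait,S:car6-GO,W:wait | queues: N=0 E=0 S=0 W=2
Step 3 [NS]: N:empty,E:wait,S:empty,W:wait | queues: N=0 E=0 S=0 W=2
Cars crossed by step 3: 4

Answer: 4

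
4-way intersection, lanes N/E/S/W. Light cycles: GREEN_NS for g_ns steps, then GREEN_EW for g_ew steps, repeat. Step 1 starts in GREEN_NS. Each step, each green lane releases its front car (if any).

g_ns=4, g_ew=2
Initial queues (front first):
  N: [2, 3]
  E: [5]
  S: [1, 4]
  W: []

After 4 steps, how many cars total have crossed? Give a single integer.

Step 1 [NS]: N:car2-GO,E:wait,S:car1-GO,W:wait | queues: N=1 E=1 S=1 W=0
Step 2 [NS]: N:car3-GO,E:wait,S:car4-GO,W:wait | queues: N=0 E=1 S=0 W=0
Step 3 [NS]: N:empty,E:wait,S:empty,W:wait | queues: N=0 E=1 S=0 W=0
Step 4 [NS]: N:empty,E:wait,S:empty,W:wait | queues: N=0 E=1 S=0 W=0
Cars crossed by step 4: 4

Answer: 4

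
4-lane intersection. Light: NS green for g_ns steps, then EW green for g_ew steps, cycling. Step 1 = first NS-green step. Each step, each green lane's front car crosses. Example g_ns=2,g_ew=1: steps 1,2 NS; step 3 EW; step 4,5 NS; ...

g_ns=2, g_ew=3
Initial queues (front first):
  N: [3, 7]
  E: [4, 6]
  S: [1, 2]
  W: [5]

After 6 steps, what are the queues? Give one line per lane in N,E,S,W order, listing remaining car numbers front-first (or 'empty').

Step 1 [NS]: N:car3-GO,E:wait,S:car1-GO,W:wait | queues: N=1 E=2 S=1 W=1
Step 2 [NS]: N:car7-GO,E:wait,S:car2-GO,W:wait | queues: N=0 E=2 S=0 W=1
Step 3 [EW]: N:wait,E:car4-GO,S:wait,W:car5-GO | queues: N=0 E=1 S=0 W=0
Step 4 [EW]: N:wait,E:car6-GO,S:wait,W:empty | queues: N=0 E=0 S=0 W=0

N: empty
E: empty
S: empty
W: empty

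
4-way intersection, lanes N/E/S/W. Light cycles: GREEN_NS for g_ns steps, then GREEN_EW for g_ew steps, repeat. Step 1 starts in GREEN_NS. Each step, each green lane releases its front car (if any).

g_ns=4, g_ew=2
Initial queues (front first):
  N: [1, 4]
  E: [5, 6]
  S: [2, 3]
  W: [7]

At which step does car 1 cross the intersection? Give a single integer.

Step 1 [NS]: N:car1-GO,E:wait,S:car2-GO,W:wait | queues: N=1 E=2 S=1 W=1
Step 2 [NS]: N:car4-GO,E:wait,S:car3-GO,W:wait | queues: N=0 E=2 S=0 W=1
Step 3 [NS]: N:empty,E:wait,S:empty,W:wait | queues: N=0 E=2 S=0 W=1
Step 4 [NS]: N:empty,E:wait,S:empty,W:wait | queues: N=0 E=2 S=0 W=1
Step 5 [EW]: N:wait,E:car5-GO,S:wait,W:car7-GO | queues: N=0 E=1 S=0 W=0
Step 6 [EW]: N:wait,E:car6-GO,S:wait,W:empty | queues: N=0 E=0 S=0 W=0
Car 1 crosses at step 1

1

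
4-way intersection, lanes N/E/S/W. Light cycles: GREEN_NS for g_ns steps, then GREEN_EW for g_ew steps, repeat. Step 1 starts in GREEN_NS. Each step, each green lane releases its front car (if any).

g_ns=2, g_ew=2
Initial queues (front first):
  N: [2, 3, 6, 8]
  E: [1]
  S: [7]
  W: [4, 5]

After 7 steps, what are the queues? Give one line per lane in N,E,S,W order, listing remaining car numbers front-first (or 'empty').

Step 1 [NS]: N:car2-GO,E:wait,S:car7-GO,W:wait | queues: N=3 E=1 S=0 W=2
Step 2 [NS]: N:car3-GO,E:wait,S:empty,W:wait | queues: N=2 E=1 S=0 W=2
Step 3 [EW]: N:wait,E:car1-GO,S:wait,W:car4-GO | queues: N=2 E=0 S=0 W=1
Step 4 [EW]: N:wait,E:empty,S:wait,W:car5-GO | queues: N=2 E=0 S=0 W=0
Step 5 [NS]: N:car6-GO,E:wait,S:empty,W:wait | queues: N=1 E=0 S=0 W=0
Step 6 [NS]: N:car8-GO,E:wait,S:empty,W:wait | queues: N=0 E=0 S=0 W=0

N: empty
E: empty
S: empty
W: empty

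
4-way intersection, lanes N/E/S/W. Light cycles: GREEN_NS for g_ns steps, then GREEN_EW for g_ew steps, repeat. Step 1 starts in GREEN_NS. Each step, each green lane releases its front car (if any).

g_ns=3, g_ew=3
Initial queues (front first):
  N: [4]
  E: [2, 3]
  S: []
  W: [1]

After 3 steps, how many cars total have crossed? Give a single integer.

Step 1 [NS]: N:car4-GO,E:wait,S:empty,W:wait | queues: N=0 E=2 S=0 W=1
Step 2 [NS]: N:empty,E:wait,S:empty,W:wait | queues: N=0 E=2 S=0 W=1
Step 3 [NS]: N:empty,E:wait,S:empty,W:wait | queues: N=0 E=2 S=0 W=1
Cars crossed by step 3: 1

Answer: 1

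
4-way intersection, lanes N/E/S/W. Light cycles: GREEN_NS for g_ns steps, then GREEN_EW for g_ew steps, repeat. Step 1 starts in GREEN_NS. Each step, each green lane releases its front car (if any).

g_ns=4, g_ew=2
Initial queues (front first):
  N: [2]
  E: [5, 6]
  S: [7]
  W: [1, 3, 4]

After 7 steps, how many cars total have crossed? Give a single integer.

Step 1 [NS]: N:car2-GO,E:wait,S:car7-GO,W:wait | queues: N=0 E=2 S=0 W=3
Step 2 [NS]: N:empty,E:wait,S:empty,W:wait | queues: N=0 E=2 S=0 W=3
Step 3 [NS]: N:empty,E:wait,S:empty,W:wait | queues: N=0 E=2 S=0 W=3
Step 4 [NS]: N:empty,E:wait,S:empty,W:wait | queues: N=0 E=2 S=0 W=3
Step 5 [EW]: N:wait,E:car5-GO,S:wait,W:car1-GO | queues: N=0 E=1 S=0 W=2
Step 6 [EW]: N:wait,E:car6-GO,S:wait,W:car3-GO | queues: N=0 E=0 S=0 W=1
Step 7 [NS]: N:empty,E:wait,S:empty,W:wait | queues: N=0 E=0 S=0 W=1
Cars crossed by step 7: 6

Answer: 6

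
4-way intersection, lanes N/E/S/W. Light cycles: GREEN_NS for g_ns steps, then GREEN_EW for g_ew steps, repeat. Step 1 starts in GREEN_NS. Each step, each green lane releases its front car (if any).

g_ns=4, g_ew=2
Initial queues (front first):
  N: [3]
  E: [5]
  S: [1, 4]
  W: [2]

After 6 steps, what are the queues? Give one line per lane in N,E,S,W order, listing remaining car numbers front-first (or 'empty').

Step 1 [NS]: N:car3-GO,E:wait,S:car1-GO,W:wait | queues: N=0 E=1 S=1 W=1
Step 2 [NS]: N:empty,E:wait,S:car4-GO,W:wait | queues: N=0 E=1 S=0 W=1
Step 3 [NS]: N:empty,E:wait,S:empty,W:wait | queues: N=0 E=1 S=0 W=1
Step 4 [NS]: N:empty,E:wait,S:empty,W:wait | queues: N=0 E=1 S=0 W=1
Step 5 [EW]: N:wait,E:car5-GO,S:wait,W:car2-GO | queues: N=0 E=0 S=0 W=0

N: empty
E: empty
S: empty
W: empty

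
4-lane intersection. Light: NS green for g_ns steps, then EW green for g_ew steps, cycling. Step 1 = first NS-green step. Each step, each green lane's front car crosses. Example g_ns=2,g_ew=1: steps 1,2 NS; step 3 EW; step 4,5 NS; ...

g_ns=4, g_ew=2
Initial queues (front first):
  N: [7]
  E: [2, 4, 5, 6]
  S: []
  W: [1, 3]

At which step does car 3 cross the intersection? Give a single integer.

Step 1 [NS]: N:car7-GO,E:wait,S:empty,W:wait | queues: N=0 E=4 S=0 W=2
Step 2 [NS]: N:empty,E:wait,S:empty,W:wait | queues: N=0 E=4 S=0 W=2
Step 3 [NS]: N:empty,E:wait,S:empty,W:wait | queues: N=0 E=4 S=0 W=2
Step 4 [NS]: N:empty,E:wait,S:empty,W:wait | queues: N=0 E=4 S=0 W=2
Step 5 [EW]: N:wait,E:car2-GO,S:wait,W:car1-GO | queues: N=0 E=3 S=0 W=1
Step 6 [EW]: N:wait,E:car4-GO,S:wait,W:car3-GO | queues: N=0 E=2 S=0 W=0
Step 7 [NS]: N:empty,E:wait,S:empty,W:wait | queues: N=0 E=2 S=0 W=0
Step 8 [NS]: N:empty,E:wait,S:empty,W:wait | queues: N=0 E=2 S=0 W=0
Step 9 [NS]: N:empty,E:wait,S:empty,W:wait | queues: N=0 E=2 S=0 W=0
Step 10 [NS]: N:empty,E:wait,S:empty,W:wait | queues: N=0 E=2 S=0 W=0
Step 11 [EW]: N:wait,E:car5-GO,S:wait,W:empty | queues: N=0 E=1 S=0 W=0
Step 12 [EW]: N:wait,E:car6-GO,S:wait,W:empty | queues: N=0 E=0 S=0 W=0
Car 3 crosses at step 6

6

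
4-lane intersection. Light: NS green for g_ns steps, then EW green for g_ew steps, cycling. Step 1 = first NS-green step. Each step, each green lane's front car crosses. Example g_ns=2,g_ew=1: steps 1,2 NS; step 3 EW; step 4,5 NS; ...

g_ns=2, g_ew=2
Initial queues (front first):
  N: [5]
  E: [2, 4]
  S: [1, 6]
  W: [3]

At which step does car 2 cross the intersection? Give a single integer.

Step 1 [NS]: N:car5-GO,E:wait,S:car1-GO,W:wait | queues: N=0 E=2 S=1 W=1
Step 2 [NS]: N:empty,E:wait,S:car6-GO,W:wait | queues: N=0 E=2 S=0 W=1
Step 3 [EW]: N:wait,E:car2-GO,S:wait,W:car3-GO | queues: N=0 E=1 S=0 W=0
Step 4 [EW]: N:wait,E:car4-GO,S:wait,W:empty | queues: N=0 E=0 S=0 W=0
Car 2 crosses at step 3

3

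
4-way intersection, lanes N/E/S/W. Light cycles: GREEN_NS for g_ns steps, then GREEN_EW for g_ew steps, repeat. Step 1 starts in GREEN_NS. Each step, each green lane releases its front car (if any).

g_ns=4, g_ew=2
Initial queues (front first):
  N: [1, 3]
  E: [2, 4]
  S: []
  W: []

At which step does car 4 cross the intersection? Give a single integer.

Step 1 [NS]: N:car1-GO,E:wait,S:empty,W:wait | queues: N=1 E=2 S=0 W=0
Step 2 [NS]: N:car3-GO,E:wait,S:empty,W:wait | queues: N=0 E=2 S=0 W=0
Step 3 [NS]: N:empty,E:wait,S:empty,W:wait | queues: N=0 E=2 S=0 W=0
Step 4 [NS]: N:empty,E:wait,S:empty,W:wait | queues: N=0 E=2 S=0 W=0
Step 5 [EW]: N:wait,E:car2-GO,S:wait,W:empty | queues: N=0 E=1 S=0 W=0
Step 6 [EW]: N:wait,E:car4-GO,S:wait,W:empty | queues: N=0 E=0 S=0 W=0
Car 4 crosses at step 6

6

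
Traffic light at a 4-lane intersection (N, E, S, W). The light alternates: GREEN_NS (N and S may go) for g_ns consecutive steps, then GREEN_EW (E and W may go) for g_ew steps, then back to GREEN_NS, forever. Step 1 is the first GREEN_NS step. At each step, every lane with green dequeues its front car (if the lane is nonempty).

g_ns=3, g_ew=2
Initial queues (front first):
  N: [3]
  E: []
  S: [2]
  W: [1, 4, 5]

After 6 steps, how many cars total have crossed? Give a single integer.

Answer: 4

Derivation:
Step 1 [NS]: N:car3-GO,E:wait,S:car2-GO,W:wait | queues: N=0 E=0 S=0 W=3
Step 2 [NS]: N:empty,E:wait,S:empty,W:wait | queues: N=0 E=0 S=0 W=3
Step 3 [NS]: N:empty,E:wait,S:empty,W:wait | queues: N=0 E=0 S=0 W=3
Step 4 [EW]: N:wait,E:empty,S:wait,W:car1-GO | queues: N=0 E=0 S=0 W=2
Step 5 [EW]: N:wait,E:empty,S:wait,W:car4-GO | queues: N=0 E=0 S=0 W=1
Step 6 [NS]: N:empty,E:wait,S:empty,W:wait | queues: N=0 E=0 S=0 W=1
Cars crossed by step 6: 4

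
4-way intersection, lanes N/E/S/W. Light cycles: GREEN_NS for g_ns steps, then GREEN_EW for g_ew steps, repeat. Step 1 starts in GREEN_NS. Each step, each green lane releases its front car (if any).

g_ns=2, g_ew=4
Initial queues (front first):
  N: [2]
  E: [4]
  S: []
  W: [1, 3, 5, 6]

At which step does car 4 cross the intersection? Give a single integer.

Step 1 [NS]: N:car2-GO,E:wait,S:empty,W:wait | queues: N=0 E=1 S=0 W=4
Step 2 [NS]: N:empty,E:wait,S:empty,W:wait | queues: N=0 E=1 S=0 W=4
Step 3 [EW]: N:wait,E:car4-GO,S:wait,W:car1-GO | queues: N=0 E=0 S=0 W=3
Step 4 [EW]: N:wait,E:empty,S:wait,W:car3-GO | queues: N=0 E=0 S=0 W=2
Step 5 [EW]: N:wait,E:empty,S:wait,W:car5-GO | queues: N=0 E=0 S=0 W=1
Step 6 [EW]: N:wait,E:empty,S:wait,W:car6-GO | queues: N=0 E=0 S=0 W=0
Car 4 crosses at step 3

3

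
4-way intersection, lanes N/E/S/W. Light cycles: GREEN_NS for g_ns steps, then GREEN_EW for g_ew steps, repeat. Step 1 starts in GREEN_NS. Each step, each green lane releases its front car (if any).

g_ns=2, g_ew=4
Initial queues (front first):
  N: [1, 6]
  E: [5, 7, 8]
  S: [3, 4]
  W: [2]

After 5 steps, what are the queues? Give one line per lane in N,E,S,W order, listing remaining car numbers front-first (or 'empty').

Step 1 [NS]: N:car1-GO,E:wait,S:car3-GO,W:wait | queues: N=1 E=3 S=1 W=1
Step 2 [NS]: N:car6-GO,E:wait,S:car4-GO,W:wait | queues: N=0 E=3 S=0 W=1
Step 3 [EW]: N:wait,E:car5-GO,S:wait,W:car2-GO | queues: N=0 E=2 S=0 W=0
Step 4 [EW]: N:wait,E:car7-GO,S:wait,W:empty | queues: N=0 E=1 S=0 W=0
Step 5 [EW]: N:wait,E:car8-GO,S:wait,W:empty | queues: N=0 E=0 S=0 W=0

N: empty
E: empty
S: empty
W: empty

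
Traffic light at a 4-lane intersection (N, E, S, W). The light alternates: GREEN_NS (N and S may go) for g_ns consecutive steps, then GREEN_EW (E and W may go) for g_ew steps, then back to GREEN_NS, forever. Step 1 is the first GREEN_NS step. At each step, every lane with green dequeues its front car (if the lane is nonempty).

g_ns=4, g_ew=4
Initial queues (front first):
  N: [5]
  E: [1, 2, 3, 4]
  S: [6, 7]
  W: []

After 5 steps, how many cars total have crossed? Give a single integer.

Step 1 [NS]: N:car5-GO,E:wait,S:car6-GO,W:wait | queues: N=0 E=4 S=1 W=0
Step 2 [NS]: N:empty,E:wait,S:car7-GO,W:wait | queues: N=0 E=4 S=0 W=0
Step 3 [NS]: N:empty,E:wait,S:empty,W:wait | queues: N=0 E=4 S=0 W=0
Step 4 [NS]: N:empty,E:wait,S:empty,W:wait | queues: N=0 E=4 S=0 W=0
Step 5 [EW]: N:wait,E:car1-GO,S:wait,W:empty | queues: N=0 E=3 S=0 W=0
Cars crossed by step 5: 4

Answer: 4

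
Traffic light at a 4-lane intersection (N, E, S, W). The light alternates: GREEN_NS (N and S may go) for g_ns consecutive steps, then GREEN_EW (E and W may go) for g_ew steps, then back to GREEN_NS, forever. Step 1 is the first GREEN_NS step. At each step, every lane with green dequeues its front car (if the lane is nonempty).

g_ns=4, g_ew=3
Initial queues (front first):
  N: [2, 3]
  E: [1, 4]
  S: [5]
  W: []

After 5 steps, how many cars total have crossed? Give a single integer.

Step 1 [NS]: N:car2-GO,E:wait,S:car5-GO,W:wait | queues: N=1 E=2 S=0 W=0
Step 2 [NS]: N:car3-GO,E:wait,S:empty,W:wait | queues: N=0 E=2 S=0 W=0
Step 3 [NS]: N:empty,E:wait,S:empty,W:wait | queues: N=0 E=2 S=0 W=0
Step 4 [NS]: N:empty,E:wait,S:empty,W:wait | queues: N=0 E=2 S=0 W=0
Step 5 [EW]: N:wait,E:car1-GO,S:wait,W:empty | queues: N=0 E=1 S=0 W=0
Cars crossed by step 5: 4

Answer: 4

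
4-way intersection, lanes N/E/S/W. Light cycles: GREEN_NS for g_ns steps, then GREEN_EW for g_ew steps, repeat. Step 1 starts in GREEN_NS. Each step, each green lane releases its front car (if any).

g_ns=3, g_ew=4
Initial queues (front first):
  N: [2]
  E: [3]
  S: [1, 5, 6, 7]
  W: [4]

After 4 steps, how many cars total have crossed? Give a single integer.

Answer: 6

Derivation:
Step 1 [NS]: N:car2-GO,E:wait,S:car1-GO,W:wait | queues: N=0 E=1 S=3 W=1
Step 2 [NS]: N:empty,E:wait,S:car5-GO,W:wait | queues: N=0 E=1 S=2 W=1
Step 3 [NS]: N:empty,E:wait,S:car6-GO,W:wait | queues: N=0 E=1 S=1 W=1
Step 4 [EW]: N:wait,E:car3-GO,S:wait,W:car4-GO | queues: N=0 E=0 S=1 W=0
Cars crossed by step 4: 6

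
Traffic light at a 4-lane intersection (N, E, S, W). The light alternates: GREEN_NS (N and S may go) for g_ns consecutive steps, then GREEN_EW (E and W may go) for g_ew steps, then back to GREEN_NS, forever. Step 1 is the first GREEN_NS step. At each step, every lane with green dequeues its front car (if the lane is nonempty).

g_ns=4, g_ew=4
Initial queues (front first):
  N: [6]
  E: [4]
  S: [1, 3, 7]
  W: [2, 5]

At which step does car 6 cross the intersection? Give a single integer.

Step 1 [NS]: N:car6-GO,E:wait,S:car1-GO,W:wait | queues: N=0 E=1 S=2 W=2
Step 2 [NS]: N:empty,E:wait,S:car3-GO,W:wait | queues: N=0 E=1 S=1 W=2
Step 3 [NS]: N:empty,E:wait,S:car7-GO,W:wait | queues: N=0 E=1 S=0 W=2
Step 4 [NS]: N:empty,E:wait,S:empty,W:wait | queues: N=0 E=1 S=0 W=2
Step 5 [EW]: N:wait,E:car4-GO,S:wait,W:car2-GO | queues: N=0 E=0 S=0 W=1
Step 6 [EW]: N:wait,E:empty,S:wait,W:car5-GO | queues: N=0 E=0 S=0 W=0
Car 6 crosses at step 1

1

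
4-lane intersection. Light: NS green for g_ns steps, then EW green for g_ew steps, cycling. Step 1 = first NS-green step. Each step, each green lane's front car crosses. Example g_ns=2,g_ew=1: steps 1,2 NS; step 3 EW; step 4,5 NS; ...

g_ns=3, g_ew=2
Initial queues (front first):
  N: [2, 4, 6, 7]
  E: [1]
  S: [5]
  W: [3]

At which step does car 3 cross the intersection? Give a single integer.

Step 1 [NS]: N:car2-GO,E:wait,S:car5-GO,W:wait | queues: N=3 E=1 S=0 W=1
Step 2 [NS]: N:car4-GO,E:wait,S:empty,W:wait | queues: N=2 E=1 S=0 W=1
Step 3 [NS]: N:car6-GO,E:wait,S:empty,W:wait | queues: N=1 E=1 S=0 W=1
Step 4 [EW]: N:wait,E:car1-GO,S:wait,W:car3-GO | queues: N=1 E=0 S=0 W=0
Step 5 [EW]: N:wait,E:empty,S:wait,W:empty | queues: N=1 E=0 S=0 W=0
Step 6 [NS]: N:car7-GO,E:wait,S:empty,W:wait | queues: N=0 E=0 S=0 W=0
Car 3 crosses at step 4

4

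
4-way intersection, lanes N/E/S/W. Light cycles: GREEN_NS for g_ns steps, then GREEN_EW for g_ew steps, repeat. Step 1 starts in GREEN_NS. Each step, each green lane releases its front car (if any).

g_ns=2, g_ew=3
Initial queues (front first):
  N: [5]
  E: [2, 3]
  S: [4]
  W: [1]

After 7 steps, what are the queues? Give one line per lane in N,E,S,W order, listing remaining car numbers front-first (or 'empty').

Step 1 [NS]: N:car5-GO,E:wait,S:car4-GO,W:wait | queues: N=0 E=2 S=0 W=1
Step 2 [NS]: N:empty,E:wait,S:empty,W:wait | queues: N=0 E=2 S=0 W=1
Step 3 [EW]: N:wait,E:car2-GO,S:wait,W:car1-GO | queues: N=0 E=1 S=0 W=0
Step 4 [EW]: N:wait,E:car3-GO,S:wait,W:empty | queues: N=0 E=0 S=0 W=0

N: empty
E: empty
S: empty
W: empty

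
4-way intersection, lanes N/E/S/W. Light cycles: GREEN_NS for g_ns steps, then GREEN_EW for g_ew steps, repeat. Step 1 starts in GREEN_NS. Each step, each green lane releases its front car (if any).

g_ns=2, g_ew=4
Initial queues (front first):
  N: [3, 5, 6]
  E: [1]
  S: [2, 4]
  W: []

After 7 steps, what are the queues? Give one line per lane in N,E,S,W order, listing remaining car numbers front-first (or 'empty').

Step 1 [NS]: N:car3-GO,E:wait,S:car2-GO,W:wait | queues: N=2 E=1 S=1 W=0
Step 2 [NS]: N:car5-GO,E:wait,S:car4-GO,W:wait | queues: N=1 E=1 S=0 W=0
Step 3 [EW]: N:wait,E:car1-GO,S:wait,W:empty | queues: N=1 E=0 S=0 W=0
Step 4 [EW]: N:wait,E:empty,S:wait,W:empty | queues: N=1 E=0 S=0 W=0
Step 5 [EW]: N:wait,E:empty,S:wait,W:empty | queues: N=1 E=0 S=0 W=0
Step 6 [EW]: N:wait,E:empty,S:wait,W:empty | queues: N=1 E=0 S=0 W=0
Step 7 [NS]: N:car6-GO,E:wait,S:empty,W:wait | queues: N=0 E=0 S=0 W=0

N: empty
E: empty
S: empty
W: empty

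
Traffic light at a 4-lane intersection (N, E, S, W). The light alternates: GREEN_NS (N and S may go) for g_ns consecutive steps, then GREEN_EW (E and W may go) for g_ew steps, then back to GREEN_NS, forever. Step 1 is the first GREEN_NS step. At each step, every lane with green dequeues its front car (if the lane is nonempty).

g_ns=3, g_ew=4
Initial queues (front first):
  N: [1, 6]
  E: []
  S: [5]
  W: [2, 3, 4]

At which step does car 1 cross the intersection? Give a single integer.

Step 1 [NS]: N:car1-GO,E:wait,S:car5-GO,W:wait | queues: N=1 E=0 S=0 W=3
Step 2 [NS]: N:car6-GO,E:wait,S:empty,W:wait | queues: N=0 E=0 S=0 W=3
Step 3 [NS]: N:empty,E:wait,S:empty,W:wait | queues: N=0 E=0 S=0 W=3
Step 4 [EW]: N:wait,E:empty,S:wait,W:car2-GO | queues: N=0 E=0 S=0 W=2
Step 5 [EW]: N:wait,E:empty,S:wait,W:car3-GO | queues: N=0 E=0 S=0 W=1
Step 6 [EW]: N:wait,E:empty,S:wait,W:car4-GO | queues: N=0 E=0 S=0 W=0
Car 1 crosses at step 1

1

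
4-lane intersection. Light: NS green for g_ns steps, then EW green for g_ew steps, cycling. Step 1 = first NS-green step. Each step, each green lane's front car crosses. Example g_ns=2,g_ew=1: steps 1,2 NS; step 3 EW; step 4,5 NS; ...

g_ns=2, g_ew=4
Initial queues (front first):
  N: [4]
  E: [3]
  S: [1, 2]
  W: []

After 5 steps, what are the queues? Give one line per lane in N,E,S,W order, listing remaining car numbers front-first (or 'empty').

Step 1 [NS]: N:car4-GO,E:wait,S:car1-GO,W:wait | queues: N=0 E=1 S=1 W=0
Step 2 [NS]: N:empty,E:wait,S:car2-GO,W:wait | queues: N=0 E=1 S=0 W=0
Step 3 [EW]: N:wait,E:car3-GO,S:wait,W:empty | queues: N=0 E=0 S=0 W=0

N: empty
E: empty
S: empty
W: empty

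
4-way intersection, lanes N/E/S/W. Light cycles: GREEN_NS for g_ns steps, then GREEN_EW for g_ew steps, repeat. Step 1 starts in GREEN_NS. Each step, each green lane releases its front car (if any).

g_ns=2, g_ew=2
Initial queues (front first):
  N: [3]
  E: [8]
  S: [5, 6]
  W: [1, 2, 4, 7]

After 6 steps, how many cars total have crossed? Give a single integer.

Answer: 6

Derivation:
Step 1 [NS]: N:car3-GO,E:wait,S:car5-GO,W:wait | queues: N=0 E=1 S=1 W=4
Step 2 [NS]: N:empty,E:wait,S:car6-GO,W:wait | queues: N=0 E=1 S=0 W=4
Step 3 [EW]: N:wait,E:car8-GO,S:wait,W:car1-GO | queues: N=0 E=0 S=0 W=3
Step 4 [EW]: N:wait,E:empty,S:wait,W:car2-GO | queues: N=0 E=0 S=0 W=2
Step 5 [NS]: N:empty,E:wait,S:empty,W:wait | queues: N=0 E=0 S=0 W=2
Step 6 [NS]: N:empty,E:wait,S:empty,W:wait | queues: N=0 E=0 S=0 W=2
Cars crossed by step 6: 6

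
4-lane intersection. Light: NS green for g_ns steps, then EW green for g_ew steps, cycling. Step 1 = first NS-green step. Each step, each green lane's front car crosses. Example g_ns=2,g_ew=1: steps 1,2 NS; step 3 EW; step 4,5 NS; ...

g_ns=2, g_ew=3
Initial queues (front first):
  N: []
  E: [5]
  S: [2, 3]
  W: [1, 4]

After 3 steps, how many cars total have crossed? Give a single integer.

Step 1 [NS]: N:empty,E:wait,S:car2-GO,W:wait | queues: N=0 E=1 S=1 W=2
Step 2 [NS]: N:empty,E:wait,S:car3-GO,W:wait | queues: N=0 E=1 S=0 W=2
Step 3 [EW]: N:wait,E:car5-GO,S:wait,W:car1-GO | queues: N=0 E=0 S=0 W=1
Cars crossed by step 3: 4

Answer: 4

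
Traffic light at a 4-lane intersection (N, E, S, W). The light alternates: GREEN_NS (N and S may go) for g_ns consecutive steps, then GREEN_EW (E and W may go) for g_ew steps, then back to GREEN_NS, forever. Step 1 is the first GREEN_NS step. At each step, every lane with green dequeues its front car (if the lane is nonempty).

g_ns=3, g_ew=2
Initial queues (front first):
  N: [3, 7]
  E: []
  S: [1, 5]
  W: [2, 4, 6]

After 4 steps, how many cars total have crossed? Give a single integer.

Step 1 [NS]: N:car3-GO,E:wait,S:car1-GO,W:wait | queues: N=1 E=0 S=1 W=3
Step 2 [NS]: N:car7-GO,E:wait,S:car5-GO,W:wait | queues: N=0 E=0 S=0 W=3
Step 3 [NS]: N:empty,E:wait,S:empty,W:wait | queues: N=0 E=0 S=0 W=3
Step 4 [EW]: N:wait,E:empty,S:wait,W:car2-GO | queues: N=0 E=0 S=0 W=2
Cars crossed by step 4: 5

Answer: 5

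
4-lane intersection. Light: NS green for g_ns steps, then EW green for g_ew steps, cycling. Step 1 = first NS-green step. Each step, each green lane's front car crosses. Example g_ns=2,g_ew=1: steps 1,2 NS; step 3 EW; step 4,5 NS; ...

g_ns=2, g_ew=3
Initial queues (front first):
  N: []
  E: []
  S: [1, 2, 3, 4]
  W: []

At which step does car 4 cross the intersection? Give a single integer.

Step 1 [NS]: N:empty,E:wait,S:car1-GO,W:wait | queues: N=0 E=0 S=3 W=0
Step 2 [NS]: N:empty,E:wait,S:car2-GO,W:wait | queues: N=0 E=0 S=2 W=0
Step 3 [EW]: N:wait,E:empty,S:wait,W:empty | queues: N=0 E=0 S=2 W=0
Step 4 [EW]: N:wait,E:empty,S:wait,W:empty | queues: N=0 E=0 S=2 W=0
Step 5 [EW]: N:wait,E:empty,S:wait,W:empty | queues: N=0 E=0 S=2 W=0
Step 6 [NS]: N:empty,E:wait,S:car3-GO,W:wait | queues: N=0 E=0 S=1 W=0
Step 7 [NS]: N:empty,E:wait,S:car4-GO,W:wait | queues: N=0 E=0 S=0 W=0
Car 4 crosses at step 7

7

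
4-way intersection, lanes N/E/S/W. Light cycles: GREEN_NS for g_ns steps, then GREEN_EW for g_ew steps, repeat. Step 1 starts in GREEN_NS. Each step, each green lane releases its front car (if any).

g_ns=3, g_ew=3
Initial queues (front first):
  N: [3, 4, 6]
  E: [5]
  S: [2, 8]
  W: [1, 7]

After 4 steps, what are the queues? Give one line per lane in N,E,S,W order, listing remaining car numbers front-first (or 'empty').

Step 1 [NS]: N:car3-GO,E:wait,S:car2-GO,W:wait | queues: N=2 E=1 S=1 W=2
Step 2 [NS]: N:car4-GO,E:wait,S:car8-GO,W:wait | queues: N=1 E=1 S=0 W=2
Step 3 [NS]: N:car6-GO,E:wait,S:empty,W:wait | queues: N=0 E=1 S=0 W=2
Step 4 [EW]: N:wait,E:car5-GO,S:wait,W:car1-GO | queues: N=0 E=0 S=0 W=1

N: empty
E: empty
S: empty
W: 7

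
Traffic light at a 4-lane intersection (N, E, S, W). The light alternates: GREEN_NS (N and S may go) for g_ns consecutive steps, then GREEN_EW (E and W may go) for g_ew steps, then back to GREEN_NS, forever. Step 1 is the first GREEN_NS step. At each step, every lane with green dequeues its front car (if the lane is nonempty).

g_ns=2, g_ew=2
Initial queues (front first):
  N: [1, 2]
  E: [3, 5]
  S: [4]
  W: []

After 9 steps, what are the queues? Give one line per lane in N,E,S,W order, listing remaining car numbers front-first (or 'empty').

Step 1 [NS]: N:car1-GO,E:wait,S:car4-GO,W:wait | queues: N=1 E=2 S=0 W=0
Step 2 [NS]: N:car2-GO,E:wait,S:empty,W:wait | queues: N=0 E=2 S=0 W=0
Step 3 [EW]: N:wait,E:car3-GO,S:wait,W:empty | queues: N=0 E=1 S=0 W=0
Step 4 [EW]: N:wait,E:car5-GO,S:wait,W:empty | queues: N=0 E=0 S=0 W=0

N: empty
E: empty
S: empty
W: empty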